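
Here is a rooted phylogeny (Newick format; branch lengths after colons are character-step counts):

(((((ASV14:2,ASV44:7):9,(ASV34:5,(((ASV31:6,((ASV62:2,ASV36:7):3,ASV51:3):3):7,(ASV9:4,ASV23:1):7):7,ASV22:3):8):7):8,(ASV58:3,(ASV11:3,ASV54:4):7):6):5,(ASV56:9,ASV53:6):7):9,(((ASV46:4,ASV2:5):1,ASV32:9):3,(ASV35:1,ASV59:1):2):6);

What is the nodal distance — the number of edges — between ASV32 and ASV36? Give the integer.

13

The MRCA of ASV32 and ASV36 is the root of the tree.
From ASV32 up to that node: 3 branches. From ASV36 up to the same node: 10 branches. Total: 3 + 10 = 13.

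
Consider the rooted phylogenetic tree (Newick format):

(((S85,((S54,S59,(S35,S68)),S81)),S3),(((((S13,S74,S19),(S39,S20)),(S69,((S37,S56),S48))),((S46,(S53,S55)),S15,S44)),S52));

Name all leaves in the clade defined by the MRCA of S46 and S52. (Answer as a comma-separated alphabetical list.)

Tracing S46: it sits inside (S46,(S53,S55)).
Tracing S52: it sits inside (((((S13,S74,S19),(S39,S20)),(S69,((S37,S56),S48))),((S46,(S53,S55)),S15,S44)),S52).
The smallest clade enclosing both is (((((S13,S74,S19),(S39,S20)),(S69,((S37,S56),S48))),((S46,(S53,S55)),S15,S44)),S52); the answer is its 15 terminal taxa in alphabetical order.

S13, S15, S19, S20, S37, S39, S44, S46, S48, S52, S53, S55, S56, S69, S74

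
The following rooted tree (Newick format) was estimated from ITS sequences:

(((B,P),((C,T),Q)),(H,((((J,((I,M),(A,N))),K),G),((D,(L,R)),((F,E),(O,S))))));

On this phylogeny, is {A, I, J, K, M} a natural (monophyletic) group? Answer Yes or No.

No

The MRCA of the listed taxa subtends ((J,((I,M),(A,N))),K).
That clade also contains N, which is not in the proposed group, so the group is not monophyletic.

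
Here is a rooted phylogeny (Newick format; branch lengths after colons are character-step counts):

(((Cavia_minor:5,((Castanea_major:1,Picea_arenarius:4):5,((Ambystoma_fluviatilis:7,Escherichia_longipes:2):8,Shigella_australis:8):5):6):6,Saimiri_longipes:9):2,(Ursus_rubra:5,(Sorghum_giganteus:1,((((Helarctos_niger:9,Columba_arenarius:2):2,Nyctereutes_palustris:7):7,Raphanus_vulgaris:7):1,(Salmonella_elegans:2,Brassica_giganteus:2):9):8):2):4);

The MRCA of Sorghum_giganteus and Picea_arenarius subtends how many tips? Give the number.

15

The MRCA of Sorghum_giganteus and Picea_arenarius is the root, so the clade is the entire tree.
That clade contains 15 terminal taxa: Ambystoma_fluviatilis, Brassica_giganteus, Castanea_major, Cavia_minor, Columba_arenarius, Escherichia_longipes, Helarctos_niger, Nyctereutes_palustris, Picea_arenarius, Raphanus_vulgaris, Saimiri_longipes, Salmonella_elegans, Shigella_australis, Sorghum_giganteus, Ursus_rubra.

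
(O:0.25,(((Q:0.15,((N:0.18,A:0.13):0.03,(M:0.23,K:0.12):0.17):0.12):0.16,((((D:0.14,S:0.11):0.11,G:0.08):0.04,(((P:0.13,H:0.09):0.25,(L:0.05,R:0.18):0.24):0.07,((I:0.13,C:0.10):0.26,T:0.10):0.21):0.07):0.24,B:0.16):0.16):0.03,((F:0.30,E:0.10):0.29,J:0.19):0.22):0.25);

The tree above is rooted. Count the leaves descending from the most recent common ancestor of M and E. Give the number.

19

The MRCA of M and E is the node subtending (((Q,((N,A),(M,K))),((((D,S),G),(((P,H),(L,R)),((I,C),T))),B)),((F,E),J)).
That clade contains 19 terminal taxa: A, B, C, D, E, F, G, H, I, J, K, L, M, N, P, Q, R, S, T.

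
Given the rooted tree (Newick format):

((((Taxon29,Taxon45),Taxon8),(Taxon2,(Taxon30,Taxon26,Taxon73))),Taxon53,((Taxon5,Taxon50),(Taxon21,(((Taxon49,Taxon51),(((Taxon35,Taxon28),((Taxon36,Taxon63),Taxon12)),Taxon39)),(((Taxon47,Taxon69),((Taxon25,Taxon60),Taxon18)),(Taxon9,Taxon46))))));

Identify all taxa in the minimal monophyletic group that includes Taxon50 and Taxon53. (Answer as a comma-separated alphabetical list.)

Taxon12, Taxon18, Taxon2, Taxon21, Taxon25, Taxon26, Taxon28, Taxon29, Taxon30, Taxon35, Taxon36, Taxon39, Taxon45, Taxon46, Taxon47, Taxon49, Taxon5, Taxon50, Taxon51, Taxon53, Taxon60, Taxon63, Taxon69, Taxon73, Taxon8, Taxon9

Tracing Taxon50: it sits inside (Taxon5,Taxon50).
Tracing Taxon53: it attaches directly to the root.
The smallest clade enclosing both is the whole tree (their MRCA is the root), so the answer is all 26 tips in alphabetical order.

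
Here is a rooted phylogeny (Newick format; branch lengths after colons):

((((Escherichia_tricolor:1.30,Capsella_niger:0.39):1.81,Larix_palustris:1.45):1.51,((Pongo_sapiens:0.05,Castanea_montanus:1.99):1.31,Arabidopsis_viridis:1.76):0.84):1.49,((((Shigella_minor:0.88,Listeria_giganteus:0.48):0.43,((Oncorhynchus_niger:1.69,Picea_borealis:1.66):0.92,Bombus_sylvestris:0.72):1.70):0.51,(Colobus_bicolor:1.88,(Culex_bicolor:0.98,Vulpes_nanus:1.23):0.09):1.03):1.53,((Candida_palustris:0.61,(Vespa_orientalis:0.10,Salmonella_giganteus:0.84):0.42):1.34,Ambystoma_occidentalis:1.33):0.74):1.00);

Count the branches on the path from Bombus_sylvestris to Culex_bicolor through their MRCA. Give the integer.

6

The MRCA of Bombus_sylvestris and Culex_bicolor is the node subtending (((Shigella_minor,Listeria_giganteus),((Oncorhynchus_niger,Picea_borealis),Bombus_sylvestris)),(Colobus_bicolor,(Culex_bicolor,Vulpes_nanus))).
From Bombus_sylvestris up to that node: 3 branches. From Culex_bicolor up to the same node: 3 branches. Total: 3 + 3 = 6.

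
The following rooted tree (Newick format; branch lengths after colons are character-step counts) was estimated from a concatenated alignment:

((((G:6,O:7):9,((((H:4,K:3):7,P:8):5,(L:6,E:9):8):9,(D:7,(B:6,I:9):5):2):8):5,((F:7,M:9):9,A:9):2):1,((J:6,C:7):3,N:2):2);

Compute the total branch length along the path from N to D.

The path runs N → … → MRCA → … → D; the MRCA is the root of the tree.
Branch lengths along that path: 2 + 2 + 1 + 5 + 8 + 2 + 7 = 27.

27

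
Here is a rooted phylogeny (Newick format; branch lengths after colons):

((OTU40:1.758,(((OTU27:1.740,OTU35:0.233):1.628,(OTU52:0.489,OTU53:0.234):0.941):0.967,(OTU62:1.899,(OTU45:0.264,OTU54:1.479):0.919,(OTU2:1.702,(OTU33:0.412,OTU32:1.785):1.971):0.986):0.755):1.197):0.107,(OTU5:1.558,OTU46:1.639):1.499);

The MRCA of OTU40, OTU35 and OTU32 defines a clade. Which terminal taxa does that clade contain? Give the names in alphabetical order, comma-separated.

Tracing OTU40: it sits inside (OTU40,(((OTU27,OTU35),(OTU52,OTU53)),(OTU62,(OTU45,OTU54),(OTU2,(OTU33,OTU32))))).
Tracing OTU35: it sits inside (OTU27,OTU35).
Tracing OTU32: it sits inside (OTU33,OTU32).
The smallest clade enclosing all 3 is (OTU40,(((OTU27,OTU35),(OTU52,OTU53)),(OTU62,(OTU45,OTU54),(OTU2,(OTU33,OTU32))))); the answer is its 11 terminal taxa in alphabetical order.

OTU2, OTU27, OTU32, OTU33, OTU35, OTU40, OTU45, OTU52, OTU53, OTU54, OTU62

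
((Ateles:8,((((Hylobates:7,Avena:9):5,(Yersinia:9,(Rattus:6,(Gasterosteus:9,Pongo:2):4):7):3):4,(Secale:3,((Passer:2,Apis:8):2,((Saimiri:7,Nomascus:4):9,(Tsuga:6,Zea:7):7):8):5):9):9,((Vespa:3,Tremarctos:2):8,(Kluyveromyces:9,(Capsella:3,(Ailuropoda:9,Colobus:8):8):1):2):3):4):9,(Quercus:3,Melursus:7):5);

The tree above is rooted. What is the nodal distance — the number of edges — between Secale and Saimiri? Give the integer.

5

The MRCA of Secale and Saimiri is the node subtending (Secale,((Passer,Apis),((Saimiri,Nomascus),(Tsuga,Zea)))).
From Secale up to that node: 1 branch. From Saimiri up to the same node: 4 branches. Total: 1 + 4 = 5.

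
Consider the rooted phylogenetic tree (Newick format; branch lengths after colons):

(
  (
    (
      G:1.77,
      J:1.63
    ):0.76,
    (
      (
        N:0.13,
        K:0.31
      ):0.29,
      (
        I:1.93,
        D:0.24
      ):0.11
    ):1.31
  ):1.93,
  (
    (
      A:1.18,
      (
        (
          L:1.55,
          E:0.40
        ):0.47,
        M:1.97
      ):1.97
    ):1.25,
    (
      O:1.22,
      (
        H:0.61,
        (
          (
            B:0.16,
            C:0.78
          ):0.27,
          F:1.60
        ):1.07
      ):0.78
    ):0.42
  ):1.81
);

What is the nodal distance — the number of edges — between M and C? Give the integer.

8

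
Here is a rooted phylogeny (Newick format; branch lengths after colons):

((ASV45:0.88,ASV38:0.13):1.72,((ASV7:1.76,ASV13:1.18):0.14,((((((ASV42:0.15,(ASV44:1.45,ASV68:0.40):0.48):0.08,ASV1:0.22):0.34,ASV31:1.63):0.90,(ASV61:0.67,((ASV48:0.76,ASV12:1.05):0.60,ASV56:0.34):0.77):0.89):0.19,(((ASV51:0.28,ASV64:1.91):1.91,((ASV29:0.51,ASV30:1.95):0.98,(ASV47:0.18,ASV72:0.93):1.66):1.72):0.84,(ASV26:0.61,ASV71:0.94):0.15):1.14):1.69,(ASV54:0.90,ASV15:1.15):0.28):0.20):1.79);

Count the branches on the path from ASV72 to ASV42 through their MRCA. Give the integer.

10

The MRCA of ASV72 and ASV42 is the node subtending (((((ASV42,(ASV44,ASV68)),ASV1),ASV31),(ASV61,((ASV48,ASV12),ASV56))),(((ASV51,ASV64),((ASV29,ASV30),(ASV47,ASV72))),(ASV26,ASV71))).
From ASV72 up to that node: 5 branches. From ASV42 up to the same node: 5 branches. Total: 5 + 5 = 10.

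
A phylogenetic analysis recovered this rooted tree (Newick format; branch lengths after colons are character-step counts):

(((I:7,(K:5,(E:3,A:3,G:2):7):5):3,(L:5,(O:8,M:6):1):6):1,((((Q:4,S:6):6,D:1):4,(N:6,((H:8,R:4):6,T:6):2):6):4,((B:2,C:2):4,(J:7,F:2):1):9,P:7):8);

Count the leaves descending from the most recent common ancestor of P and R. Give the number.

12

The MRCA of P and R is the node subtending ((((Q,S),D),(N,((H,R),T))),((B,C),(J,F)),P).
That clade contains 12 terminal taxa: B, C, D, F, H, J, N, P, Q, R, S, T.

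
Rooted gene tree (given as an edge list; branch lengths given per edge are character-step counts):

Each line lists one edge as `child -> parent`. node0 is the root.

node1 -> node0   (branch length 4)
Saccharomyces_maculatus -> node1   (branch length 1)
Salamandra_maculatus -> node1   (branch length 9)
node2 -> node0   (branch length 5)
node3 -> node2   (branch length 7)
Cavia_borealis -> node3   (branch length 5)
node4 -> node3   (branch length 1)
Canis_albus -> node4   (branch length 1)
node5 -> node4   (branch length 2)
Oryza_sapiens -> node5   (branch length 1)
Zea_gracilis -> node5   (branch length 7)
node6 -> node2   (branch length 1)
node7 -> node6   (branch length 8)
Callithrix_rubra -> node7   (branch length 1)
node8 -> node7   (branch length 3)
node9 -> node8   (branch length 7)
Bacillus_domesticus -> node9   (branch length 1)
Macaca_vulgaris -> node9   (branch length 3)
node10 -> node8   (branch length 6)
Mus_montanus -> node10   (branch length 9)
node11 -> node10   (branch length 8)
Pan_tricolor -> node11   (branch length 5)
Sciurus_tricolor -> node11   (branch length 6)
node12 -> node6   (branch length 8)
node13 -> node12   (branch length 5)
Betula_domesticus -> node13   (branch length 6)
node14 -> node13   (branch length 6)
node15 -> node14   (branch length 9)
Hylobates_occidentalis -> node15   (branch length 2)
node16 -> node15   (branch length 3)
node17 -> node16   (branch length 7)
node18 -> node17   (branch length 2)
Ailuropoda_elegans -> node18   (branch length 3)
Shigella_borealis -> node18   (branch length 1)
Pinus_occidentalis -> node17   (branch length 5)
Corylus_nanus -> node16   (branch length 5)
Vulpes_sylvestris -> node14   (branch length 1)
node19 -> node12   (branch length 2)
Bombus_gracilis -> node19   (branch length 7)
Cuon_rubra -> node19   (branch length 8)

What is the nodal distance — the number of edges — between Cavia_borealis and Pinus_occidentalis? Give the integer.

The MRCA of Cavia_borealis and Pinus_occidentalis is the node subtending ((Cavia_borealis,(Canis_albus,(Oryza_sapiens,Zea_gracilis))),((Callithrix_rubra,((Bacillus_domesticus,Macaca_vulgaris),(Mus_montanus,(Pan_tricolor,Sciurus_tricolor)))),((Betula_domesticus,((Hylobates_occidentalis,(((Ailuropoda_elegans,Shigella_borealis),Pinus_occidentalis),Corylus_nanus)),Vulpes_sylvestris)),(Bombus_gracilis,Cuon_rubra)))).
From Cavia_borealis up to that node: 2 branches. From Pinus_occidentalis up to the same node: 8 branches. Total: 2 + 8 = 10.

10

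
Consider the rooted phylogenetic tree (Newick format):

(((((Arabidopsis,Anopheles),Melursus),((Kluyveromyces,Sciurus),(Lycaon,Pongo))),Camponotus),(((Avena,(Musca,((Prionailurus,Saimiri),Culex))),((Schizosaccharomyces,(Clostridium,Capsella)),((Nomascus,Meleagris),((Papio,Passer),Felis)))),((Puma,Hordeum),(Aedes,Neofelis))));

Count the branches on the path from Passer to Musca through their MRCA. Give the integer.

8

The MRCA of Passer and Musca is the node subtending ((Avena,(Musca,((Prionailurus,Saimiri),Culex))),((Schizosaccharomyces,(Clostridium,Capsella)),((Nomascus,Meleagris),((Papio,Passer),Felis)))).
From Passer up to that node: 5 branches. From Musca up to the same node: 3 branches. Total: 5 + 3 = 8.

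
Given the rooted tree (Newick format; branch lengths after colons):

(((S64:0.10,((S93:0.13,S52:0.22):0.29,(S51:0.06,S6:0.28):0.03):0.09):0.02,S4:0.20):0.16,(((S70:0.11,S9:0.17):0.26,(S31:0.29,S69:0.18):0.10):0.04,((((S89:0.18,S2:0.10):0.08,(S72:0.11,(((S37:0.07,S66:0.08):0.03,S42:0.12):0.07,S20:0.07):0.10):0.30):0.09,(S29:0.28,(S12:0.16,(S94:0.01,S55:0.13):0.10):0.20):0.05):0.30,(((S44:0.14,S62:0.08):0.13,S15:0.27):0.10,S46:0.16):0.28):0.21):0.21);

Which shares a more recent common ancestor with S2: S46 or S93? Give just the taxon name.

The MRCA of S2 and S46 subtends ((((S89,S2),(S72,(((S37,S66),S42),S20))),(S29,(S12,(S94,S55)))),(((S44,S62),S15),S46)) (15 taxa).
The MRCA of S2 and S93 is the root, subtending the entire tree (25 taxa).
The first is nested inside the second, so S2 shares a more recent common ancestor with S46.

S46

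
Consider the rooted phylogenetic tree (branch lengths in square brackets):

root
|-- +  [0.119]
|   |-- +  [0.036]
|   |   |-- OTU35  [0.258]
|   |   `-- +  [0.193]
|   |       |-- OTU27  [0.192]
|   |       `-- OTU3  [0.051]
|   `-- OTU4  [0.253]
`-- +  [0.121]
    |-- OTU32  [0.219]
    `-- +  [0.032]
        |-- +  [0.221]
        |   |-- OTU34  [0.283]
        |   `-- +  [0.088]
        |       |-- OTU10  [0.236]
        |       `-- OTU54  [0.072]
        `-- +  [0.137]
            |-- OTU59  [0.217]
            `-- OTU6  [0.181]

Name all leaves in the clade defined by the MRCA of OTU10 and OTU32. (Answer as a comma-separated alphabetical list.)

OTU10, OTU32, OTU34, OTU54, OTU59, OTU6

Tracing OTU10: it sits inside (OTU10,OTU54).
Tracing OTU32: it sits inside (OTU32,((OTU34,(OTU10,OTU54)),(OTU59,OTU6))).
The smallest clade enclosing both is (OTU32,((OTU34,(OTU10,OTU54)),(OTU59,OTU6))); the answer is its 6 terminal taxa in alphabetical order.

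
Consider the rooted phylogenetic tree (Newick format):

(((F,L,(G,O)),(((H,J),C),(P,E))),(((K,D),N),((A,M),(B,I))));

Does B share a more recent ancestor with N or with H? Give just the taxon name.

The MRCA of B and N subtends (((K,D),N),((A,M),(B,I))) (7 taxa).
The MRCA of B and H is the root, subtending the entire tree (16 taxa).
The first is nested inside the second, so B shares a more recent common ancestor with N.

N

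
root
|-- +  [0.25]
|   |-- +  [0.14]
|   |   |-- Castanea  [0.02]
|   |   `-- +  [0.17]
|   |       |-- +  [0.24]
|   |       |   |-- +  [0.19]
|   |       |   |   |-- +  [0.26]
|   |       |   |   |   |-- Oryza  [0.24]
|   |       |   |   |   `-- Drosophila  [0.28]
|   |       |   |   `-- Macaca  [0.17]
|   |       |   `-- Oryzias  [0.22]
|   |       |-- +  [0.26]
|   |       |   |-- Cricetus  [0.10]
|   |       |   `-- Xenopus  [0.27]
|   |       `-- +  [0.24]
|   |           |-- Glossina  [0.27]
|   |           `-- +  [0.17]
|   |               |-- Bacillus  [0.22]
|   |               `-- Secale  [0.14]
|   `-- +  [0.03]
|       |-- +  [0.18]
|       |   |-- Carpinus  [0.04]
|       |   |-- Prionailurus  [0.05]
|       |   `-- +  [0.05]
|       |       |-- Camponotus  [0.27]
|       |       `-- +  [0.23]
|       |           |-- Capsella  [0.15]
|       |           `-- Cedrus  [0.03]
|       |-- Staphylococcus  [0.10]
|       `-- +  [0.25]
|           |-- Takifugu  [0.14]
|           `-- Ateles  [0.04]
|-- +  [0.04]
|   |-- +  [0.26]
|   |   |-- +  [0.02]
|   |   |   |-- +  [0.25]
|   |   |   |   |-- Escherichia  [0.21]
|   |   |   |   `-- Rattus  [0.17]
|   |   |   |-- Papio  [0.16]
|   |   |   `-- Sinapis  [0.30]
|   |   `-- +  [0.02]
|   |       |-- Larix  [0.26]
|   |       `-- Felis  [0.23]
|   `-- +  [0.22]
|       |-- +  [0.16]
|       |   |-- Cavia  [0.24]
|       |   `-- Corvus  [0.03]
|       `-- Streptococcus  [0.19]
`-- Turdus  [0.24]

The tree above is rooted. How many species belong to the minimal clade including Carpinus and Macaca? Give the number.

18

The MRCA of Carpinus and Macaca is the node subtending ((Castanea,((((Oryza,Drosophila),Macaca),Oryzias),(Cricetus,Xenopus),(Glossina,(Bacillus,Secale)))),((Carpinus,Prionailurus,(Camponotus,(Capsella,Cedrus))),Staphylococcus,(Takifugu,Ateles))).
That clade contains 18 terminal taxa: Ateles, Bacillus, Camponotus, Capsella, Carpinus, Castanea, Cedrus, Cricetus, Drosophila, Glossina, Macaca, Oryza, Oryzias, Prionailurus, Secale, Staphylococcus, Takifugu, Xenopus.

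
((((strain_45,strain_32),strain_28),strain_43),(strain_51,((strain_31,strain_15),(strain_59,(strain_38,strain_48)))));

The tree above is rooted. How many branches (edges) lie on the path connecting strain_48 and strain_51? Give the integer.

The MRCA of strain_48 and strain_51 is the node subtending (strain_51,((strain_31,strain_15),(strain_59,(strain_38,strain_48)))).
From strain_48 up to that node: 4 branches. From strain_51 up to the same node: 1 branch. Total: 4 + 1 = 5.

5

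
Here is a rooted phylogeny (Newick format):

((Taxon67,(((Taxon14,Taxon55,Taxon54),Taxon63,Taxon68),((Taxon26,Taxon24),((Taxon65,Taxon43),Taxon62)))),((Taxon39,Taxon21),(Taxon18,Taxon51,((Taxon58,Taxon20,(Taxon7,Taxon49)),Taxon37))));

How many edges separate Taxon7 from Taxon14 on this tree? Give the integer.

The MRCA of Taxon7 and Taxon14 is the root of the tree.
From Taxon7 up to that node: 6 branches. From Taxon14 up to the same node: 5 branches. Total: 6 + 5 = 11.

11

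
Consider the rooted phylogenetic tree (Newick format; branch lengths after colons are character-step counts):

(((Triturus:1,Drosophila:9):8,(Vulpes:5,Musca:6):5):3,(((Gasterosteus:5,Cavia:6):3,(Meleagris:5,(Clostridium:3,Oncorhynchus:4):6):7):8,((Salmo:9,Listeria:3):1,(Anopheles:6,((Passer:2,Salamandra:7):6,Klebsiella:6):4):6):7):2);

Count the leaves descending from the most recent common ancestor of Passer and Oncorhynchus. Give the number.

11

The MRCA of Passer and Oncorhynchus is the node subtending (((Gasterosteus,Cavia),(Meleagris,(Clostridium,Oncorhynchus))),((Salmo,Listeria),(Anopheles,((Passer,Salamandra),Klebsiella)))).
That clade contains 11 terminal taxa: Anopheles, Cavia, Clostridium, Gasterosteus, Klebsiella, Listeria, Meleagris, Oncorhynchus, Passer, Salamandra, Salmo.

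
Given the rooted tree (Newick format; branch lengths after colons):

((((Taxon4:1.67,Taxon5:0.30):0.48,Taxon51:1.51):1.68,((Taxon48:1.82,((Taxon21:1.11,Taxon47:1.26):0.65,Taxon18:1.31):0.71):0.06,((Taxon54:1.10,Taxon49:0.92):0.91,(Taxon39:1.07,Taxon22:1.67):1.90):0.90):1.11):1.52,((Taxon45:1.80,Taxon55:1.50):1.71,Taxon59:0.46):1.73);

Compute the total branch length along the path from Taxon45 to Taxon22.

12.34

The path runs Taxon45 → … → MRCA → … → Taxon22; the MRCA is the root of the tree.
Branch lengths along that path: 1.80 + 1.71 + 1.73 + 1.52 + 1.11 + 0.90 + 1.90 + 1.67 = 12.34.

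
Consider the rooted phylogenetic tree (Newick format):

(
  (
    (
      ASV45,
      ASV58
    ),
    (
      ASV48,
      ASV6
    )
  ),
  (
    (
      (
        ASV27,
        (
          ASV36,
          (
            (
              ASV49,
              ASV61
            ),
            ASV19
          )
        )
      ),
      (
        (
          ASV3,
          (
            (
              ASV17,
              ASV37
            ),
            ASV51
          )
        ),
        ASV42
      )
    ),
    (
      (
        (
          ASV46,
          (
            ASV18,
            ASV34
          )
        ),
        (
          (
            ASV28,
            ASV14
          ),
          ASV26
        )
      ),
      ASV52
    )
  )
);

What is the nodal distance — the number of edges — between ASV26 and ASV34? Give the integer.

The MRCA of ASV26 and ASV34 is the node subtending ((ASV46,(ASV18,ASV34)),((ASV28,ASV14),ASV26)).
From ASV26 up to that node: 2 branches. From ASV34 up to the same node: 3 branches. Total: 2 + 3 = 5.

5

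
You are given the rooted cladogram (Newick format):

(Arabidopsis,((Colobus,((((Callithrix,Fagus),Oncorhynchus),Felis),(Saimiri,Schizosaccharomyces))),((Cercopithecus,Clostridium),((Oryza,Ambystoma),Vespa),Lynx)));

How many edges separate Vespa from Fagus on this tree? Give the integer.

The MRCA of Vespa and Fagus is the node subtending ((Colobus,((((Callithrix,Fagus),Oncorhynchus),Felis),(Saimiri,Schizosaccharomyces))),((Cercopithecus,Clostridium),((Oryza,Ambystoma),Vespa),Lynx)).
From Vespa up to that node: 3 branches. From Fagus up to the same node: 6 branches. Total: 3 + 6 = 9.

9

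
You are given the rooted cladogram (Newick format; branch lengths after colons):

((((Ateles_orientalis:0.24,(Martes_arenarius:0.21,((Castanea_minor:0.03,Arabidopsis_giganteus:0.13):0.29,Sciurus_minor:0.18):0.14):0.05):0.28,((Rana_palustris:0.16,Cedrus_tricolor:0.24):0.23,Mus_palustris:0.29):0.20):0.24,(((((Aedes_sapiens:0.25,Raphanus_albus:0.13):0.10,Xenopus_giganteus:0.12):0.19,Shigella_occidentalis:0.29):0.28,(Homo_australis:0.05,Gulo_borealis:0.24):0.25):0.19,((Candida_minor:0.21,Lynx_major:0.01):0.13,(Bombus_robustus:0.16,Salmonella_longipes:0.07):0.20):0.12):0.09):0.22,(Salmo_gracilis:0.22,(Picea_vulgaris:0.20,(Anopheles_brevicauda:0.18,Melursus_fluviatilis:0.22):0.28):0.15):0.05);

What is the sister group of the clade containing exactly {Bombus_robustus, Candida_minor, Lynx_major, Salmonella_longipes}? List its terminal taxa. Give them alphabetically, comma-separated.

The clade containing exactly {Bombus_robustus, Candida_minor, Lynx_major, Salmonella_longipes} attaches to the tree at the node subtending (((((Aedes_sapiens,Raphanus_albus),Xenopus_giganteus),Shigella_occidentalis),(Homo_australis,Gulo_borealis)),((Candida_minor,Lynx_major),(Bombus_robustus,Salmonella_longipes))).
The other lineage descending from that same node — the sister group — is ((((Aedes_sapiens,Raphanus_albus),Xenopus_giganteus),Shigella_occidentalis),(Homo_australis,Gulo_borealis)); its 6 tips in alphabetical order are the answer.

Aedes_sapiens, Gulo_borealis, Homo_australis, Raphanus_albus, Shigella_occidentalis, Xenopus_giganteus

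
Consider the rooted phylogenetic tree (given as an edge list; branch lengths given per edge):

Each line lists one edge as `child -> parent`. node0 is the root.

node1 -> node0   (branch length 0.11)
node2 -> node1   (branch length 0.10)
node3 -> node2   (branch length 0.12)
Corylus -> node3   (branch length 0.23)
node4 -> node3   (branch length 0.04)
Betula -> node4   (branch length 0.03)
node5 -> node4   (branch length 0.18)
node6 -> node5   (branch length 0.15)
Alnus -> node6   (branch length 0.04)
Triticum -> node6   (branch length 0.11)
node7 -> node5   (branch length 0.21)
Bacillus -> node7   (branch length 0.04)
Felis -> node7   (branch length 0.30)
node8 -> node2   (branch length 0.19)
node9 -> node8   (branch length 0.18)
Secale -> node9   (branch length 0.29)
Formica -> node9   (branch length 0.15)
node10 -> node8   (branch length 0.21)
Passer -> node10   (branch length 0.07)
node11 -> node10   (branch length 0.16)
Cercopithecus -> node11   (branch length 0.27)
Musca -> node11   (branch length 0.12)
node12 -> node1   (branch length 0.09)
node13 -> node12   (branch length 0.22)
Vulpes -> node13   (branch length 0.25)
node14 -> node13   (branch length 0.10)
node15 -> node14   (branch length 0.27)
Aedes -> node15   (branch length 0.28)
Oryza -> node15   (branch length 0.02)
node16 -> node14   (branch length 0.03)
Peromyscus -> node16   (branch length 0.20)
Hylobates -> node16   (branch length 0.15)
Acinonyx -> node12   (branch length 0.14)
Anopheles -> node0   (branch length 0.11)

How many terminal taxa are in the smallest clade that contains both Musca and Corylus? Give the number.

The MRCA of Musca and Corylus is the node subtending ((Corylus,(Betula,((Alnus,Triticum),(Bacillus,Felis)))),((Secale,Formica),(Passer,(Cercopithecus,Musca)))).
That clade contains 11 terminal taxa: Alnus, Bacillus, Betula, Cercopithecus, Corylus, Felis, Formica, Musca, Passer, Secale, Triticum.

11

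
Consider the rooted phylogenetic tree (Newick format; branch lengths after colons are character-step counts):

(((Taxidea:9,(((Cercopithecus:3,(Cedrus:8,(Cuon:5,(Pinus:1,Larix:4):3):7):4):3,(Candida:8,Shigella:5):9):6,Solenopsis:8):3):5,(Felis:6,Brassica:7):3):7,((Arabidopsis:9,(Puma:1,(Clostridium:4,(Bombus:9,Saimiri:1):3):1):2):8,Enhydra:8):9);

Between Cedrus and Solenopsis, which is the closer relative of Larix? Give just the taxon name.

Cedrus

The MRCA of Larix and Cedrus subtends (Cedrus,(Cuon,(Pinus,Larix))) (4 taxa).
The MRCA of Larix and Solenopsis subtends (((Cercopithecus,(Cedrus,(Cuon,(Pinus,Larix)))),(Candida,Shigella)),Solenopsis) (8 taxa).
The first is nested inside the second, so Larix shares a more recent common ancestor with Cedrus.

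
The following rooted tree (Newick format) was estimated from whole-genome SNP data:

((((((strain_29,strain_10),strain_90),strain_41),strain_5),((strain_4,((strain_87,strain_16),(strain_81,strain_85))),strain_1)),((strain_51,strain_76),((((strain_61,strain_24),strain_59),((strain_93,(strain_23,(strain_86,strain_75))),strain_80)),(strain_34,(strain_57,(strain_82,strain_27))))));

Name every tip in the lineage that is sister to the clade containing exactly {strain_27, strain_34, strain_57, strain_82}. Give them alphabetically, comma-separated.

The clade containing exactly {strain_27, strain_34, strain_57, strain_82} attaches to the tree at the node subtending ((((strain_61,strain_24),strain_59),((strain_93,(strain_23,(strain_86,strain_75))),strain_80)),(strain_34,(strain_57,(strain_82,strain_27)))).
The other lineage descending from that same node — the sister group — is (((strain_61,strain_24),strain_59),((strain_93,(strain_23,(strain_86,strain_75))),strain_80)); its 8 tips in alphabetical order are the answer.

strain_23, strain_24, strain_59, strain_61, strain_75, strain_80, strain_86, strain_93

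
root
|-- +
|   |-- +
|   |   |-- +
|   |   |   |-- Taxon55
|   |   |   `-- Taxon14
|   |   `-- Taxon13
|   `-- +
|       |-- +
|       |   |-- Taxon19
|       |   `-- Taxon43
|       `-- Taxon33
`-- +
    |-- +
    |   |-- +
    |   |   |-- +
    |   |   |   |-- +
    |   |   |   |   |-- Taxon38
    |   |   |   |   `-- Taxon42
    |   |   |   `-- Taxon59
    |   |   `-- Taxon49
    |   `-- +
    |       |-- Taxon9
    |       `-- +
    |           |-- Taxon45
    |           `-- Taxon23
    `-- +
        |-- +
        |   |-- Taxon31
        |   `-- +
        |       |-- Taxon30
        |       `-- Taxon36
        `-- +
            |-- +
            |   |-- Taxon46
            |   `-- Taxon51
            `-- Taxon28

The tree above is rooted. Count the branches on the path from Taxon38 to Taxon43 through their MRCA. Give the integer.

The MRCA of Taxon38 and Taxon43 is the root of the tree.
From Taxon38 up to that node: 6 branches. From Taxon43 up to the same node: 4 branches. Total: 6 + 4 = 10.

10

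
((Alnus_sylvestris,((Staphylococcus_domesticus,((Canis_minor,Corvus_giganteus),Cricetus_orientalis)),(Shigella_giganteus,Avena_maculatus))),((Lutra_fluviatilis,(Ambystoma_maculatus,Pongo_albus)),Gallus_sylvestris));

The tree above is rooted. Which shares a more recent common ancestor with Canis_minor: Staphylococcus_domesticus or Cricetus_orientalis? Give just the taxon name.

The MRCA of Canis_minor and Cricetus_orientalis subtends ((Canis_minor,Corvus_giganteus),Cricetus_orientalis) (3 taxa).
The MRCA of Canis_minor and Staphylococcus_domesticus subtends (Staphylococcus_domesticus,((Canis_minor,Corvus_giganteus),Cricetus_orientalis)) (4 taxa).
The first is nested inside the second, so Canis_minor shares a more recent common ancestor with Cricetus_orientalis.

Cricetus_orientalis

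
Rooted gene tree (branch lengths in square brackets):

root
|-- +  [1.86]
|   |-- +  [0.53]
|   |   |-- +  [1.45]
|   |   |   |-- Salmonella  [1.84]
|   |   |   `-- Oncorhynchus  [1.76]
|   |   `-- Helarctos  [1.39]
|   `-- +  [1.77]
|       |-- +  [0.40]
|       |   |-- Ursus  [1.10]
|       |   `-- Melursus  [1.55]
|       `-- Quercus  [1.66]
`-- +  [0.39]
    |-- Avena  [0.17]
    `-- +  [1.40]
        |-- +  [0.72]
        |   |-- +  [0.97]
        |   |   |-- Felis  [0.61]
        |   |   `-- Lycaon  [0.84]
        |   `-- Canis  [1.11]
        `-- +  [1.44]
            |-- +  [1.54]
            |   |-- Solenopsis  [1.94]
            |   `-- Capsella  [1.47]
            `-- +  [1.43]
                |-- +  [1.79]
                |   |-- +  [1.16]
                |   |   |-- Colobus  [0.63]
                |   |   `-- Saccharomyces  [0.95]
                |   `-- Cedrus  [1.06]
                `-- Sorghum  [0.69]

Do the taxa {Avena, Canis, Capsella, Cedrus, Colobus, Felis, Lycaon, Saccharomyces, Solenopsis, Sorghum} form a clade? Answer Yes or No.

The most recent common ancestor of these taxa subtends (Avena,(((Felis,Lycaon),Canis),((Solenopsis,Capsella),(((Colobus,Saccharomyces),Cedrus),Sorghum)))).
That clade has exactly 10 tips — every listed taxon and nothing else — so the group is monophyletic.

Yes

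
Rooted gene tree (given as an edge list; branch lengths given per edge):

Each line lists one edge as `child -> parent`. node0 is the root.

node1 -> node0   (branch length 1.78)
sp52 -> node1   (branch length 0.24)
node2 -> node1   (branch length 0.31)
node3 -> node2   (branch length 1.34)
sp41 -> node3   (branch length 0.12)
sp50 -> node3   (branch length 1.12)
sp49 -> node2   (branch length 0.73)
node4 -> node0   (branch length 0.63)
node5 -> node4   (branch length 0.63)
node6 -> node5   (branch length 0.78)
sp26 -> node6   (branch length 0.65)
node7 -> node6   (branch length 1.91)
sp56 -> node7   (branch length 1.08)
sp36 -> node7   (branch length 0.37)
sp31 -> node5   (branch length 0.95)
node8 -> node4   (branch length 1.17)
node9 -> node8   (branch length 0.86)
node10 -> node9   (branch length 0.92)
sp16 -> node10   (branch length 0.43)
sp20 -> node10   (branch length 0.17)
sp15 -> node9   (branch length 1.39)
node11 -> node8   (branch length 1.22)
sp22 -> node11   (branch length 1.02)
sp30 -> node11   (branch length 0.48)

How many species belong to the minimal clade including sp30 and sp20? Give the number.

5

The MRCA of sp30 and sp20 is the node subtending (((sp16,sp20),sp15),(sp22,sp30)).
That clade contains 5 terminal taxa: sp15, sp16, sp20, sp22, sp30.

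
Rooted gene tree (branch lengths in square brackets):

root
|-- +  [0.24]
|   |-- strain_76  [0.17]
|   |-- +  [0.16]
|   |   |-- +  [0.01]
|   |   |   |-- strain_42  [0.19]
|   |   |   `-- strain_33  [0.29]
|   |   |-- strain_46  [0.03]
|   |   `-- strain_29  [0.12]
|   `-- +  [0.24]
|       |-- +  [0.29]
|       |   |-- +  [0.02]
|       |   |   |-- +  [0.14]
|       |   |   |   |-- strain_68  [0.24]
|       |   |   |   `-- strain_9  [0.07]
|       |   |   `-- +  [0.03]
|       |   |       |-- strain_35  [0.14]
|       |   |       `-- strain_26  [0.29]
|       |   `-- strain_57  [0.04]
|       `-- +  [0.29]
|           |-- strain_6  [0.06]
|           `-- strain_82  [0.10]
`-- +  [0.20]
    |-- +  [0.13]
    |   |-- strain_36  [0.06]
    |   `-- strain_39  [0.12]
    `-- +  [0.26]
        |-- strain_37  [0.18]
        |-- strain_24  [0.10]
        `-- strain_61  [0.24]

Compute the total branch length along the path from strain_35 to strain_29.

The path runs strain_35 → … → MRCA → … → strain_29; the MRCA is the node subtending (strain_76,((strain_42,strain_33),strain_46,strain_29),((((strain_68,strain_9),(strain_35,strain_26)),strain_57),(strain_6,strain_82))).
Branch lengths along that path: 0.14 + 0.03 + 0.02 + 0.29 + 0.24 + 0.16 + 0.12 = 1.00.

1.00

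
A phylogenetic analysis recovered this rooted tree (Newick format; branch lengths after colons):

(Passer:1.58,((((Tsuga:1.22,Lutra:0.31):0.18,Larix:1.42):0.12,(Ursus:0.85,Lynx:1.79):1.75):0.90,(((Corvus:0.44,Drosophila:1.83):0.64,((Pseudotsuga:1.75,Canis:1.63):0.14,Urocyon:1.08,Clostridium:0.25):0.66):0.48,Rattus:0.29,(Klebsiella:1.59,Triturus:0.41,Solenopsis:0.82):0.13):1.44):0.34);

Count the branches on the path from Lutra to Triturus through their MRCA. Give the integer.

The MRCA of Lutra and Triturus is the node subtending ((((Tsuga,Lutra),Larix),(Ursus,Lynx)),(((Corvus,Drosophila),((Pseudotsuga,Canis),Urocyon,Clostridium)),Rattus,(Klebsiella,Triturus,Solenopsis))).
From Lutra up to that node: 4 branches. From Triturus up to the same node: 3 branches. Total: 4 + 3 = 7.

7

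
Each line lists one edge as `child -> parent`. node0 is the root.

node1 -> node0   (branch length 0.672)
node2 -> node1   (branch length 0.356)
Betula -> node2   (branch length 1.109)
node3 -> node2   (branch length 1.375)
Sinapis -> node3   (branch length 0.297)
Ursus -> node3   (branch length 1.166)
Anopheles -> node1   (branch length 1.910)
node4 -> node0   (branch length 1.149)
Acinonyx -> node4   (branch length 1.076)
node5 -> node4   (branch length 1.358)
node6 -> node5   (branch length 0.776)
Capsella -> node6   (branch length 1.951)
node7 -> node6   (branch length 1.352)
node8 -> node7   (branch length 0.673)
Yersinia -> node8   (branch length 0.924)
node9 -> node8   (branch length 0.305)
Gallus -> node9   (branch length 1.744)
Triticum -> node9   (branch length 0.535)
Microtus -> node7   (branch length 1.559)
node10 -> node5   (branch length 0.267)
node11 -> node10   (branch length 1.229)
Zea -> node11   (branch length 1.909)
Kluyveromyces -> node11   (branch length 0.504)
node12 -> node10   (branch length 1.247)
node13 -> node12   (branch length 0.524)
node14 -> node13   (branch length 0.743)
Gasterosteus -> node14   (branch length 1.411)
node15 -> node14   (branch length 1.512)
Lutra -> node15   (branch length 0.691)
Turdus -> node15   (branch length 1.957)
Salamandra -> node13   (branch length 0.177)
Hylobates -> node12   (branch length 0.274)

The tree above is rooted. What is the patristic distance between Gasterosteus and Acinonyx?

6.626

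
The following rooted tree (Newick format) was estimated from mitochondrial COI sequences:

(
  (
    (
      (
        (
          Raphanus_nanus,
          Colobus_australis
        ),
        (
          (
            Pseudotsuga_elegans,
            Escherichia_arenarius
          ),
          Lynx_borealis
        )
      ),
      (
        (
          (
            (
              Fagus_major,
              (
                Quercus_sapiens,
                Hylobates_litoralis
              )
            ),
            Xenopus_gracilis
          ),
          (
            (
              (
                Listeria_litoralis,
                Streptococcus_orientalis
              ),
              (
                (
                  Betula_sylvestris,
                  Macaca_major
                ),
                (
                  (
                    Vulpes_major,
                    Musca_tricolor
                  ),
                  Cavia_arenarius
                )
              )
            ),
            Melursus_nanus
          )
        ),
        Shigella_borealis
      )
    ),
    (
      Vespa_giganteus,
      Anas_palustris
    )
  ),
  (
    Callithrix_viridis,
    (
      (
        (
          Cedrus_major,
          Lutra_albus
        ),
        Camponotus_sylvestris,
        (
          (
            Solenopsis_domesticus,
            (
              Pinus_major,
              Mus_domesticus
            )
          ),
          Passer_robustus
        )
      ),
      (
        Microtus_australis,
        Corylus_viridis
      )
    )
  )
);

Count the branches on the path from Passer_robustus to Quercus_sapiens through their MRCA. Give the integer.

The MRCA of Passer_robustus and Quercus_sapiens is the root of the tree.
From Passer_robustus up to that node: 5 branches. From Quercus_sapiens up to the same node: 8 branches. Total: 5 + 8 = 13.

13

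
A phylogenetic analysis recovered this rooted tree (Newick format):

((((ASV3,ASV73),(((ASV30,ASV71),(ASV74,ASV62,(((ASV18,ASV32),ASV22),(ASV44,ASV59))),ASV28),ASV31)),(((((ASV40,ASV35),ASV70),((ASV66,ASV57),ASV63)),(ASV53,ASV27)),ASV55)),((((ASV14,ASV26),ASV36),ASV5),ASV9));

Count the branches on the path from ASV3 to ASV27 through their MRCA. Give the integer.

The MRCA of ASV3 and ASV27 is the node subtending (((ASV3,ASV73),(((ASV30,ASV71),(ASV74,ASV62,(((ASV18,ASV32),ASV22),(ASV44,ASV59))),ASV28),ASV31)),(((((ASV40,ASV35),ASV70),((ASV66,ASV57),ASV63)),(ASV53,ASV27)),ASV55)).
From ASV3 up to that node: 3 branches. From ASV27 up to the same node: 4 branches. Total: 3 + 4 = 7.

7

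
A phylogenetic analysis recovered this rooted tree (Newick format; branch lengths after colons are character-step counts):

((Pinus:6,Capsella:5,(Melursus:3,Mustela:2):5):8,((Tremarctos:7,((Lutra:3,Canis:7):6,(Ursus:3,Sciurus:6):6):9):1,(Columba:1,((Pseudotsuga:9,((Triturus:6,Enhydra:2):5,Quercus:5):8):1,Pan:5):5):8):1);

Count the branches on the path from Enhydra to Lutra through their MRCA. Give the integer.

10

The MRCA of Enhydra and Lutra is the node subtending ((Tremarctos,((Lutra,Canis),(Ursus,Sciurus))),(Columba,((Pseudotsuga,((Triturus,Enhydra),Quercus)),Pan))).
From Enhydra up to that node: 6 branches. From Lutra up to the same node: 4 branches. Total: 6 + 4 = 10.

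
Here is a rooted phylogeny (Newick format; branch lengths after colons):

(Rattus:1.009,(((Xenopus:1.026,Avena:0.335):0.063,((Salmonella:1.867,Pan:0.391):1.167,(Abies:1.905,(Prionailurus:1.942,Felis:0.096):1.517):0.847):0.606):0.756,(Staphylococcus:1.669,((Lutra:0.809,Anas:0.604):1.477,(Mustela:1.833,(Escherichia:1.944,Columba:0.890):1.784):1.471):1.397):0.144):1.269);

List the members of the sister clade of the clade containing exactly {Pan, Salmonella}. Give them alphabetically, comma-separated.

Abies, Felis, Prionailurus

The clade containing exactly {Pan, Salmonella} attaches to the tree at the node subtending ((Salmonella,Pan),(Abies,(Prionailurus,Felis))).
The other lineage descending from that same node — the sister group — is (Abies,(Prionailurus,Felis)); its 3 tips in alphabetical order are the answer.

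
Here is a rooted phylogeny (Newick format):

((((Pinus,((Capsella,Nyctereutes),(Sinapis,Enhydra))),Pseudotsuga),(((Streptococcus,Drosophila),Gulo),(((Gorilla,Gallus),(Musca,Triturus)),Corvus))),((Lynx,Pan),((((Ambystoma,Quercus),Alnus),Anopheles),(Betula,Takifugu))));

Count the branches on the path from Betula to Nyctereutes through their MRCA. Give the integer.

10

The MRCA of Betula and Nyctereutes is the root of the tree.
From Betula up to that node: 4 branches. From Nyctereutes up to the same node: 6 branches. Total: 4 + 6 = 10.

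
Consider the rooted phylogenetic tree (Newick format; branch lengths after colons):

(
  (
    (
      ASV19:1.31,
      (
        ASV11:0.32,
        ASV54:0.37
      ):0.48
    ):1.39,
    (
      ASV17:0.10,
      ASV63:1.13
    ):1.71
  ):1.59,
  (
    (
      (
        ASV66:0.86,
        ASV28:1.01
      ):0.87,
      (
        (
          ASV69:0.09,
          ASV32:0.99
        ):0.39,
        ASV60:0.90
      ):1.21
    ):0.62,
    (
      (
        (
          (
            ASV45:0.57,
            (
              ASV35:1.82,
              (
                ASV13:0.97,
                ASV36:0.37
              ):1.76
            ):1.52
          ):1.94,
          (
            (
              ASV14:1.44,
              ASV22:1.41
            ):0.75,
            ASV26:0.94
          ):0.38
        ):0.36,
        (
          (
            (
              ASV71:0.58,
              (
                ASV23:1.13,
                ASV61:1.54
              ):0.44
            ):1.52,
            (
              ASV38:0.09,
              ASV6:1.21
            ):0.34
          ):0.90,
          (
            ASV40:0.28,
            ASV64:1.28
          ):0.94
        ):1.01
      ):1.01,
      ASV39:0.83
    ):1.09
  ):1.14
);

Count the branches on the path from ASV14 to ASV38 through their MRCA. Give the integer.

8

The MRCA of ASV14 and ASV38 is the node subtending (((ASV45,(ASV35,(ASV13,ASV36))),((ASV14,ASV22),ASV26)),(((ASV71,(ASV23,ASV61)),(ASV38,ASV6)),(ASV40,ASV64))).
From ASV14 up to that node: 4 branches. From ASV38 up to the same node: 4 branches. Total: 4 + 4 = 8.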